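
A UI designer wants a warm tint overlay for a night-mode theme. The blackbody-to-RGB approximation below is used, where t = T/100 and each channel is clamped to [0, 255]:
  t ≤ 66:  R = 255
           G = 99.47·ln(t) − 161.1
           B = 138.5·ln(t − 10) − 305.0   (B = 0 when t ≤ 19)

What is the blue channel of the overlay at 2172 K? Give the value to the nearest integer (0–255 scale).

36

t = 2172/100 = 21.72; the t ≤ 66 branch applies.
B = 138.5·ln(21.72 − 10) − 305.0 = 138.5·ln 11.72 − 305.0 = 138.5·2.4613 − 305.0 = 35.890.
Rounded: 36.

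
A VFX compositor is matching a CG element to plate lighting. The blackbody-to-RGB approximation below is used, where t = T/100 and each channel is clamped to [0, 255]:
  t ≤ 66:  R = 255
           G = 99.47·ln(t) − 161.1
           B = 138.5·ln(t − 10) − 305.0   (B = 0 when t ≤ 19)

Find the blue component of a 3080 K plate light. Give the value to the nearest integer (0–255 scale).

115

t = 3080/100 = 30.8; the t ≤ 66 branch applies.
B = 138.5·ln(30.8 − 10) − 305.0 = 138.5·ln 20.8 − 305.0 = 138.5·3.0350 − 305.0 = 115.341.
Rounded: 115.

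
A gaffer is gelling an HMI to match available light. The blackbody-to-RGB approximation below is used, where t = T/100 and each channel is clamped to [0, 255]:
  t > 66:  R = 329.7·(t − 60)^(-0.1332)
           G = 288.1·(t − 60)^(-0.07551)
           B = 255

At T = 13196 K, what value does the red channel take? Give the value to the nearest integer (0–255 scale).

t = 13196/100 = 131.96; the t > 66 branch applies.
R = 329.7·(131.96 − 60)^(-0.1332) = 329.7·71.96^(-0.1332) = 329.7·0.56576 = 186.532.
Rounded: 187.

187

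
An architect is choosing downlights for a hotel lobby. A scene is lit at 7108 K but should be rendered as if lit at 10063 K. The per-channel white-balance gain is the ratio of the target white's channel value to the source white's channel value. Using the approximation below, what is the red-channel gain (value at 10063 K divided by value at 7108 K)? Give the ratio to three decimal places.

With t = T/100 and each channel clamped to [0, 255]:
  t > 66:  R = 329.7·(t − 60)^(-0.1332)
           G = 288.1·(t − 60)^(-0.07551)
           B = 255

0.841

At 7108 K (t = 71.08):
  R = 329.7·(71.08 − 60)^(-0.1332) = 329.7·11.08^(-0.1332) = 329.7·0.72588 = 239.324.
At 10063 K (t = 100.63):
  R = 329.7·(100.63 − 60)^(-0.1332) = 329.7·40.63^(-0.1332) = 329.7·0.61052 = 201.289.
Gain = 201.289 / 239.324 = 0.8411 → 0.841.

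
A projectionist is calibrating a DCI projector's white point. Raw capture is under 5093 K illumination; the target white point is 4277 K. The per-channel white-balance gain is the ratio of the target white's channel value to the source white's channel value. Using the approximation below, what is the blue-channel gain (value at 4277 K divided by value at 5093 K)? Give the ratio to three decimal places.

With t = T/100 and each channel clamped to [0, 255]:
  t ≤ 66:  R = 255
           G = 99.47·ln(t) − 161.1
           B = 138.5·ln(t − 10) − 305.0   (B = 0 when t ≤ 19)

0.853

At 5093 K (t = 50.93):
  B = 138.5·ln(50.93 − 10) − 305.0 = 138.5·ln 40.93 − 305.0 = 138.5·3.7119 − 305.0 = 209.093.
At 4277 K (t = 42.77):
  B = 138.5·ln(42.77 − 10) − 305.0 = 138.5·ln 32.77 − 305.0 = 138.5·3.4895 − 305.0 = 178.298.
Gain = 178.298 / 209.093 = 0.8527 → 0.853.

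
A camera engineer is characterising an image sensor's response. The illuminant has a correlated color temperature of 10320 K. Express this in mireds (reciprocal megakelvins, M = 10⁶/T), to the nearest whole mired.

97 mireds

M = 10⁶ / 10320 = 96.899 → 97 mireds.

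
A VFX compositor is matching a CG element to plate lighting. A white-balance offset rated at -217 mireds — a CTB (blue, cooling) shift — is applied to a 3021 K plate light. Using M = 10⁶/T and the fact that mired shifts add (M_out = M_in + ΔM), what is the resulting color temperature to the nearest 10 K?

8770 K

M_in = 10⁶/3021 = 331.02 mireds.
M_out = 331.02 + (-217) = 114.02 mireds.
T_out = 10⁶/114.02 = 8770.7 K → 8770 K.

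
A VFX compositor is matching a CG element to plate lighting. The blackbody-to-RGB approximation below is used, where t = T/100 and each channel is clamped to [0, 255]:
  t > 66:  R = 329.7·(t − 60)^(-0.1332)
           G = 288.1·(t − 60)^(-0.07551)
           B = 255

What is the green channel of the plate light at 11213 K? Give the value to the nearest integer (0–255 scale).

t = 11213/100 = 112.13; the t > 66 branch applies.
G = 288.1·(112.13 − 60)^(-0.07551) = 288.1·52.13^(-0.07551) = 288.1·0.74190 = 213.740.
Rounded: 214.

214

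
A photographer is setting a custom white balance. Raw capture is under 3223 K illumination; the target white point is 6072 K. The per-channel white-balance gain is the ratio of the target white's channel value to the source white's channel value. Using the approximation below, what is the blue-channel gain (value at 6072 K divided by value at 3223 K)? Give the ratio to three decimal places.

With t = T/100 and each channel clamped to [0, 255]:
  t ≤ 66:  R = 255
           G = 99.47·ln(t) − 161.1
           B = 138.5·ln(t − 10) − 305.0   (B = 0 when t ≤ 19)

1.917

At 3223 K (t = 32.23):
  B = 138.5·ln(32.23 − 10) − 305.0 = 138.5·ln 22.23 − 305.0 = 138.5·3.1014 − 305.0 = 124.550.
At 6072 K (t = 60.72):
  B = 138.5·ln(60.72 − 10) − 305.0 = 138.5·ln 50.72 − 305.0 = 138.5·3.9263 − 305.0 = 238.795.
Gain = 238.795 / 124.550 = 1.9173 → 1.917.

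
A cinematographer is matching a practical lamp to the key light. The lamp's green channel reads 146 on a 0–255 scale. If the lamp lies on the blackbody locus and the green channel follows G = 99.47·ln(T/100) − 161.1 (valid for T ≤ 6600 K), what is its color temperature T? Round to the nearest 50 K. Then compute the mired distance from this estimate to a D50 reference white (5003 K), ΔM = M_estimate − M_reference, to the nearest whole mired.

ln t = (146 + 161.1) / 99.47 = 3.0874.
t = e^3.0874 = 21.919.
T = 100·t = 2192 K → 2200 K to the nearest 50 K.
M_estimate = 10⁶/2200 = 454.55; M_reference = 10⁶/5003 = 199.88.
ΔM = 454.55 − 199.88 = 254.67 → +255 mireds.

+255 mireds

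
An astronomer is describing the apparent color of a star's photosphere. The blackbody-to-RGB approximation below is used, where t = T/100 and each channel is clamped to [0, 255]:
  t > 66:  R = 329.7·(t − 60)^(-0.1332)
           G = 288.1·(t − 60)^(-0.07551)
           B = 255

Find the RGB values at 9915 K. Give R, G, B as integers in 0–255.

t = 9915/100 = 99.15; the t > 66 branch applies.
R = 329.7·(99.15 − 60)^(-0.1332) = 329.7·39.15^(-0.1332) = 329.7·0.61355 = 202.287.
G = 288.1·(99.15 − 60)^(-0.07551) = 288.1·39.15^(-0.07551) = 288.1·0.75811 = 218.412.
B = 255 by definition for t > 66.
Rounded: (202, 218, 255).

R=202, G=218, B=255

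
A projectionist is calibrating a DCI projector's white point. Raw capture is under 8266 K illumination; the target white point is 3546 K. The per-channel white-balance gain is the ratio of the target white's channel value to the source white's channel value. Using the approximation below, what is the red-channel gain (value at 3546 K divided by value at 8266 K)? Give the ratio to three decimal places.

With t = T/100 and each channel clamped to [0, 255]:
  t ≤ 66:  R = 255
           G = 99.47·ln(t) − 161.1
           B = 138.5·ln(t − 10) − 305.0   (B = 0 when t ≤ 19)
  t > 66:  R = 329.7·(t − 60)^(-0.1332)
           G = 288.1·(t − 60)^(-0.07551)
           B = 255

At 8266 K (t = 82.66):
  R = 329.7·(82.66 − 60)^(-0.1332) = 329.7·22.66^(-0.1332) = 329.7·0.65990 = 217.570.
At 3546 K (t = 35.46):
  R = 255 by definition for t ≤ 66.
Gain = 255.000 / 217.570 = 1.1720 → 1.172.

1.172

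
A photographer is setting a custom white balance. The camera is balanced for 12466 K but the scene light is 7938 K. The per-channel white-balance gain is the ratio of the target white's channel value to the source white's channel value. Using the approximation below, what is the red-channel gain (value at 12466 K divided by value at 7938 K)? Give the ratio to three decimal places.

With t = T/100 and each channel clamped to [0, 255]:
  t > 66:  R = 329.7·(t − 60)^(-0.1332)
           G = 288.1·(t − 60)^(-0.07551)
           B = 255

0.852

At 7938 K (t = 79.38):
  R = 329.7·(79.38 − 60)^(-0.1332) = 329.7·19.38^(-0.1332) = 329.7·0.67379 = 222.149.
At 12466 K (t = 124.66):
  R = 329.7·(124.66 − 60)^(-0.1332) = 329.7·64.66^(-0.1332) = 329.7·0.57388 = 189.209.
Gain = 189.209 / 222.149 = 0.8517 → 0.852.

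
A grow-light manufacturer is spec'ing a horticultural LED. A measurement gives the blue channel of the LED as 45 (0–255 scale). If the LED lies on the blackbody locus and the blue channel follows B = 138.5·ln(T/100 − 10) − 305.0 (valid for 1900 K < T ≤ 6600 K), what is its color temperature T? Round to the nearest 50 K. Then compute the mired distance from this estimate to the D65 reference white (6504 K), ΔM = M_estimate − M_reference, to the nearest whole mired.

ln(t − 10) = (45 + 305.0) / 138.5 = 2.5271.
t − 10 = e^2.5271 = 12.517, so t = 22.517.
T = 100·t = 2252 K → 2250 K to the nearest 50 K.
M_estimate = 10⁶/2250 = 444.44; M_reference = 10⁶/6504 = 153.75.
ΔM = 444.44 − 153.75 = 290.69 → +291 mireds.

+291 mireds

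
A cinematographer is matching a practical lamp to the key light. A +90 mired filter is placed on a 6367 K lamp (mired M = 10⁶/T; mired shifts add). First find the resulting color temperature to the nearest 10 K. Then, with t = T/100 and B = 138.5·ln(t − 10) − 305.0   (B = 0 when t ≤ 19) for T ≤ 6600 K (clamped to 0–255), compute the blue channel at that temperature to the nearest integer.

M_in = 10⁶/6367 = 157.06; M_out = 157.06 + (+90) = 247.06.
T_out = 10⁶/247.06 = 4047.6 K → 4050 K; t = 40.5.
B = 138.5·ln(40.5 − 10) − 305.0 = 138.5·ln 30.5 − 305.0 = 138.5·3.4177 − 305.0 = 168.355.
Rounded: 168.

168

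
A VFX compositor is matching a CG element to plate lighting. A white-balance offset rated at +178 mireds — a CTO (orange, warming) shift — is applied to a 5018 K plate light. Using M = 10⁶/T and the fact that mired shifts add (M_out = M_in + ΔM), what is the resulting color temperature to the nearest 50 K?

2650 K

M_in = 10⁶/5018 = 199.28 mireds.
M_out = 199.28 + (+178) = 377.28 mireds.
T_out = 10⁶/377.28 = 2650.5 K → 2650 K.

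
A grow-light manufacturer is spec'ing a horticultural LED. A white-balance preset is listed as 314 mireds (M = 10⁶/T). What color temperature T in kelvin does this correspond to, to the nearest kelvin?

3185 K

T = 10⁶ / 314 = 3184.71 K → 3185 K.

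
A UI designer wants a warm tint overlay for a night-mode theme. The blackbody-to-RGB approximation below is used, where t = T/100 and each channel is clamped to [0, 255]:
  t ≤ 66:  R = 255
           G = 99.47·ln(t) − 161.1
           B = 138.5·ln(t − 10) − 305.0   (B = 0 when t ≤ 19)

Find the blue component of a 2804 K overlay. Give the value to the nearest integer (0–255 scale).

96

t = 2804/100 = 28.04; the t ≤ 66 branch applies.
B = 138.5·ln(28.04 − 10) − 305.0 = 138.5·ln 18.04 − 305.0 = 138.5·2.8926 − 305.0 = 95.624.
Rounded: 96.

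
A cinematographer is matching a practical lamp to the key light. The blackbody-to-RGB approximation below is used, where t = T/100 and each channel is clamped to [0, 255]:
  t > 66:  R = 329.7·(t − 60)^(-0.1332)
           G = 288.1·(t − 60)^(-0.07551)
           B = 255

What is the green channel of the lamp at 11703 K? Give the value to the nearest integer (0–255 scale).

212

t = 11703/100 = 117.03; the t > 66 branch applies.
G = 288.1·(117.03 − 60)^(-0.07551) = 288.1·57.03^(-0.07551) = 288.1·0.73688 = 212.295.
Rounded: 212.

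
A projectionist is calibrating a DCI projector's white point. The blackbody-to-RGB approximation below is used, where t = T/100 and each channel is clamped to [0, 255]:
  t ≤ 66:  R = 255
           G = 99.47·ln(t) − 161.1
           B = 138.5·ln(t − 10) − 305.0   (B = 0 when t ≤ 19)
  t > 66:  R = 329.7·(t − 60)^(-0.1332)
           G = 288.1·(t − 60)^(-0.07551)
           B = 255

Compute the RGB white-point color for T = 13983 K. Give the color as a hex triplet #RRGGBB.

#B8CFFF

t = 13983/100 = 139.83; the t > 66 branch applies.
R = 329.7·(139.83 − 60)^(-0.1332) = 329.7·79.83^(-0.1332) = 329.7·0.55800 = 183.971.
G = 288.1·(139.83 − 60)^(-0.07551) = 288.1·79.83^(-0.07551) = 288.1·0.71840 = 206.972.
B = 255 by definition for t > 66.
Rounded: (184, 207, 255).
In hex: #B8CFFF.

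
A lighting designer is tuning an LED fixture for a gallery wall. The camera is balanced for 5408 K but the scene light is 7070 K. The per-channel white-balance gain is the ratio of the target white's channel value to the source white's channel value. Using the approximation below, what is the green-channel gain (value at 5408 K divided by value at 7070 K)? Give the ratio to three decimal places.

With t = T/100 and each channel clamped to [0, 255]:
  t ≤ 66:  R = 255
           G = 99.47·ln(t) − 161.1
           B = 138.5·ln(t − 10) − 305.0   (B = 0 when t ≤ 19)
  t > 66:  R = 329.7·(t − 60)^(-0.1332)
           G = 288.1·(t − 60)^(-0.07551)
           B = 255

0.979

At 7070 K (t = 70.7):
  G = 288.1·(70.7 − 60)^(-0.07551) = 288.1·10.7^(-0.07551) = 288.1·0.83613 = 240.888.
At 5408 K (t = 54.08):
  G = 99.47·ln 54.08 − 161.1 = 99.47·3.9905 − 161.1 = 235.831.
Gain = 235.831 / 240.888 = 0.9790 → 0.979.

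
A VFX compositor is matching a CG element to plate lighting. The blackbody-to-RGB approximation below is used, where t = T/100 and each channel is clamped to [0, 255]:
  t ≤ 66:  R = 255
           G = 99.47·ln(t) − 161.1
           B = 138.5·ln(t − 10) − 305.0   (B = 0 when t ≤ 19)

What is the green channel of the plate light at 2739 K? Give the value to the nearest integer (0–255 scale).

t = 2739/100 = 27.39; the t ≤ 66 branch applies.
G = 99.47·ln 27.39 − 161.1 = 99.47·3.3102 − 161.1 = 168.163.
Rounded: 168.

168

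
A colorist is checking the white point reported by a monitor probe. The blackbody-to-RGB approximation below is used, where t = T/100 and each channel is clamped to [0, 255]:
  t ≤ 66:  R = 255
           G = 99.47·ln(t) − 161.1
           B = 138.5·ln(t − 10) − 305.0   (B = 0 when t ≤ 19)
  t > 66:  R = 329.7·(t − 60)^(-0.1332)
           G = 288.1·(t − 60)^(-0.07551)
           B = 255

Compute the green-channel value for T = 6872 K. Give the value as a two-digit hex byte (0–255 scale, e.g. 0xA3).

t = 6872/100 = 68.72; the t > 66 branch applies.
G = 288.1·(68.72 − 60)^(-0.07551) = 288.1·8.72^(-0.07551) = 288.1·0.84914 = 244.639.
Rounded: 245; in hex, 0xF5.

0xF5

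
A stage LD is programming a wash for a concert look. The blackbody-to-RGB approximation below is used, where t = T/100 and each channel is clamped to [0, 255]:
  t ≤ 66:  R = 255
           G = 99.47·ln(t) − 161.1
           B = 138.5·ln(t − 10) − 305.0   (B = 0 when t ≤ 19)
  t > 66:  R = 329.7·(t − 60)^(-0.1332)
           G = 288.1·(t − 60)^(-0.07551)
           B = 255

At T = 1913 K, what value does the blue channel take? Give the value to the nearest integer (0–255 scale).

t = 1913/100 = 19.13; the t ≤ 66 branch applies.
B = 138.5·ln(19.13 − 10) − 305.0 = 138.5·ln 9.13 − 305.0 = 138.5·2.2116 − 305.0 = 1.302.
Rounded: 1.

1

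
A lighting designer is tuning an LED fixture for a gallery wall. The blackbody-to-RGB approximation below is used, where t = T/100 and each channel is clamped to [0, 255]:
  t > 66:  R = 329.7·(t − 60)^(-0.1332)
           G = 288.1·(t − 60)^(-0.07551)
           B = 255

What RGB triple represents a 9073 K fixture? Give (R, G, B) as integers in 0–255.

t = 9073/100 = 90.73; the t > 66 branch applies.
R = 329.7·(90.73 − 60)^(-0.1332) = 329.7·30.73^(-0.1332) = 329.7·0.63366 = 208.918.
G = 288.1·(90.73 − 60)^(-0.07551) = 288.1·30.73^(-0.07551) = 288.1·0.77210 = 222.442.
B = 255 by definition for t > 66.
Rounded: (209, 222, 255).

(209, 222, 255)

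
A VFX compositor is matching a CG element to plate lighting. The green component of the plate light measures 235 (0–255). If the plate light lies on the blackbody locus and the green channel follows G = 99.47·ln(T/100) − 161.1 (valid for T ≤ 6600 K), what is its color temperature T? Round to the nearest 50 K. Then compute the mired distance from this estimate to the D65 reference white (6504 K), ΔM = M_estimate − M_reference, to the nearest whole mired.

ln t = (235 + 161.1) / 99.47 = 3.9821.
t = e^3.9821 = 53.630.
T = 100·t = 5363 K → 5350 K to the nearest 50 K.
M_estimate = 10⁶/5350 = 186.92; M_reference = 10⁶/6504 = 153.75.
ΔM = 186.92 − 153.75 = 33.16 → +33 mireds.

+33 mireds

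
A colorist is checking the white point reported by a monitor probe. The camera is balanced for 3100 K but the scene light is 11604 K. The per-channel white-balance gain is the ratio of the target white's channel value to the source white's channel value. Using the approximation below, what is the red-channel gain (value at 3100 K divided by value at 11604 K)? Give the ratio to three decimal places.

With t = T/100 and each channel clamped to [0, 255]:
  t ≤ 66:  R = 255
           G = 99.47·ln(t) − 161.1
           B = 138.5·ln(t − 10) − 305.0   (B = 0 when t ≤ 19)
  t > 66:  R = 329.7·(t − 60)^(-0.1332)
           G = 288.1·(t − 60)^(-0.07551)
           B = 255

At 11604 K (t = 116.04):
  R = 329.7·(116.04 − 60)^(-0.1332) = 329.7·56.04^(-0.1332) = 329.7·0.58492 = 192.850.
At 3100 K (t = 31):
  R = 255 by definition for t ≤ 66.
Gain = 255.000 / 192.850 = 1.3223 → 1.322.

1.322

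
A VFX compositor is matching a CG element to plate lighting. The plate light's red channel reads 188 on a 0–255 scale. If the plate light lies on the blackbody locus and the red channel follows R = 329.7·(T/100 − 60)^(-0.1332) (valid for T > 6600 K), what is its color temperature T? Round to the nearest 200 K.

(t − 60)^(-0.1332) = 188/329.7 = 0.57022.
t − 60 = 0.57022^(1/-0.1332) = 0.57022^(-7.508) = 67.848, so t = 127.848.
T = 100·t = 12785 K → 12800 K to the nearest 200 K.

12800 K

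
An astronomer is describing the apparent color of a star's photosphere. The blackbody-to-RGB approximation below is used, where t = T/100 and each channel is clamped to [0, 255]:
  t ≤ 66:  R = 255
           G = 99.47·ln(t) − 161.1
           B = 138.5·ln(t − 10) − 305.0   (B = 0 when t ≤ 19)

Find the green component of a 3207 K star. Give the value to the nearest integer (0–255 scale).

184

t = 3207/100 = 32.07; the t ≤ 66 branch applies.
G = 99.47·ln 32.07 − 161.1 = 99.47·3.4679 − 161.1 = 183.854.
Rounded: 184.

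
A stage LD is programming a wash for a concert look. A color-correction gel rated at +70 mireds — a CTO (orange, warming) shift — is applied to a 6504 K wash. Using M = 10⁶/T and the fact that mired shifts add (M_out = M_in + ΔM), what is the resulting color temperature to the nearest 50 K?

M_in = 10⁶/6504 = 153.75 mireds.
M_out = 153.75 + (+70) = 223.75 mireds.
T_out = 10⁶/223.75 = 4469.2 K → 4450 K.

4450 K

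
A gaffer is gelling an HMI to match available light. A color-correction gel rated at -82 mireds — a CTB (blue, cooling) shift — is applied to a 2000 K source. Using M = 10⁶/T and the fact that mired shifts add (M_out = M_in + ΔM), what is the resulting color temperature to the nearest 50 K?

M_in = 10⁶/2000 = 500.00 mireds.
M_out = 500.00 + (-82) = 418.00 mireds.
T_out = 10⁶/418.00 = 2392.3 K → 2400 K.

2400 K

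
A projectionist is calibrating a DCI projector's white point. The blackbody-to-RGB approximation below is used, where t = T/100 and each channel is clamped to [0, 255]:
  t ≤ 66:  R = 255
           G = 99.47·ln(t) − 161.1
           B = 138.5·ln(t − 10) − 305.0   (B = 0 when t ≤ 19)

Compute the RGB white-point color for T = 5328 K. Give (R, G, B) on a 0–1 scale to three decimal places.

(1.000, 0.919, 0.850)

t = 5328/100 = 53.28; the t ≤ 66 branch applies.
R = 255 by definition for t ≤ 66.
G = 99.47·ln 53.28 − 161.1 = 99.47·3.9756 − 161.1 = 234.349.
B = 138.5·ln(53.28 − 10) − 305.0 = 138.5·ln 43.28 − 305.0 = 138.5·3.7677 − 305.0 = 216.825.
Dividing each by 255: (1.0000, 0.9190, 0.8503) → (1.000, 0.919, 0.850).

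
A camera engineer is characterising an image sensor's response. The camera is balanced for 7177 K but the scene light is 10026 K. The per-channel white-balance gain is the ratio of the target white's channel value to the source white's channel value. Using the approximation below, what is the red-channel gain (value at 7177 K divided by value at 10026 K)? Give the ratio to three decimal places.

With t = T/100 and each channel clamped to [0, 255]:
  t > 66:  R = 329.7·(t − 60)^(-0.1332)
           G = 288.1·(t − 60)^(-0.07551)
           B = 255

At 10026 K (t = 100.26):
  R = 329.7·(100.26 − 60)^(-0.1332) = 329.7·40.26^(-0.1332) = 329.7·0.61127 = 201.535.
At 7177 K (t = 71.77):
  R = 329.7·(71.77 − 60)^(-0.1332) = 329.7·11.77^(-0.1332) = 329.7·0.72007 = 237.406.
Gain = 237.406 / 201.535 = 1.1780 → 1.178.

1.178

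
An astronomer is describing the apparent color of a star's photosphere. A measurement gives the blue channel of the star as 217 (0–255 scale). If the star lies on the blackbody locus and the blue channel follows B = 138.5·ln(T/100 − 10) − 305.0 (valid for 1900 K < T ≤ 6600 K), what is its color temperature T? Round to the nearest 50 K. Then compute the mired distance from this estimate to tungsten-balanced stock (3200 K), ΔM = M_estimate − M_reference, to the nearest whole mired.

-126 mireds

ln(t − 10) = (217 + 305.0) / 138.5 = 3.7690.
t − 10 = e^3.7690 = 43.335, so t = 53.335.
T = 100·t = 5333 K → 5350 K to the nearest 50 K.
M_estimate = 10⁶/5350 = 186.92; M_reference = 10⁶/3200 = 312.50.
ΔM = 186.92 − 312.50 = -125.58 → -126 mireds.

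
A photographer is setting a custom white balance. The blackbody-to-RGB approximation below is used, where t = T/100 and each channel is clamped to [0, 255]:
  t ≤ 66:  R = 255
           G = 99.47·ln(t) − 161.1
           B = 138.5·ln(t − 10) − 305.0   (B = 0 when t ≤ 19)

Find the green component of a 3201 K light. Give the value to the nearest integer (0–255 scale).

184

t = 3201/100 = 32.01; the t ≤ 66 branch applies.
G = 99.47·ln 32.01 − 161.1 = 99.47·3.4660 − 161.1 = 183.668.
Rounded: 184.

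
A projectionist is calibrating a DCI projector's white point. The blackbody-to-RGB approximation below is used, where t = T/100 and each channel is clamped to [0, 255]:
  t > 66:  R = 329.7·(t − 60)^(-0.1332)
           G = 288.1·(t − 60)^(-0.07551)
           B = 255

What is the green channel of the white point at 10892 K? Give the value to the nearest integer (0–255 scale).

t = 10892/100 = 108.92; the t > 66 branch applies.
G = 288.1·(108.92 − 60)^(-0.07551) = 288.1·48.92^(-0.07551) = 288.1·0.74546 = 214.768.
Rounded: 215.

215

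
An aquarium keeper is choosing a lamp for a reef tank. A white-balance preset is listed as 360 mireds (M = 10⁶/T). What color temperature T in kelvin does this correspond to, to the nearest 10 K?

T = 10⁶ / 360 = 2777.78 K → 2780 K.

2780 K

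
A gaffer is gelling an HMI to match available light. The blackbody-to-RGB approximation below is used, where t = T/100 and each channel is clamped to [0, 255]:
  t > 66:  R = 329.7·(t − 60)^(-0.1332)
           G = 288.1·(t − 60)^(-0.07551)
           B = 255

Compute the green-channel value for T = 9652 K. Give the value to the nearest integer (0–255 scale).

220

t = 9652/100 = 96.52; the t > 66 branch applies.
G = 288.1·(96.52 − 60)^(-0.07551) = 288.1·36.52^(-0.07551) = 288.1·0.76210 = 219.562.
Rounded: 220.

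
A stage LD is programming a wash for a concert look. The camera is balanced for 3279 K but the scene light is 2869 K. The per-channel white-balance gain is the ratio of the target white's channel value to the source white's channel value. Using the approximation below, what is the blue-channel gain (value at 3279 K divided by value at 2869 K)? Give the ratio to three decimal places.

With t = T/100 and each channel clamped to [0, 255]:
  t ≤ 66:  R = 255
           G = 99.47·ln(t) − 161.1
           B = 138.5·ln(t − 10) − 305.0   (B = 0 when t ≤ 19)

At 2869 K (t = 28.69):
  B = 138.5·ln(28.69 − 10) − 305.0 = 138.5·ln 18.69 − 305.0 = 138.5·2.9280 − 305.0 = 100.526.
At 3279 K (t = 32.79):
  B = 138.5·ln(32.79 − 10) − 305.0 = 138.5·ln 22.79 − 305.0 = 138.5·3.1263 − 305.0 = 127.996.
Gain = 127.996 / 100.526 = 1.2733 → 1.273.

1.273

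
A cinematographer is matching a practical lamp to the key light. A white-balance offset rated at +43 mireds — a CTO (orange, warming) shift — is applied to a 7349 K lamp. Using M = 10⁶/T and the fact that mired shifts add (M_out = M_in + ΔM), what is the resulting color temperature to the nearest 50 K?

5600 K

M_in = 10⁶/7349 = 136.07 mireds.
M_out = 136.07 + (+43) = 179.07 mireds.
T_out = 10⁶/179.07 = 5584.3 K → 5600 K.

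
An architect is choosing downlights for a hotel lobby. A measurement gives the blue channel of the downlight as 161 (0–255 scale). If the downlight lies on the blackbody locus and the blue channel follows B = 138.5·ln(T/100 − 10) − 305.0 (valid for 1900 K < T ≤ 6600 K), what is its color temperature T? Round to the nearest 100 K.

ln(t − 10) = (161 + 305.0) / 138.5 = 3.3646.
t − 10 = e^3.3646 = 28.923, so t = 38.923.
T = 100·t = 3892 K → 3900 K to the nearest 100 K.

3900 K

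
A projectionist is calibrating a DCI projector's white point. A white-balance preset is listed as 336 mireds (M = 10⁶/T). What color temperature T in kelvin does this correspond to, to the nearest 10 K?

2980 K

T = 10⁶ / 336 = 2976.19 K → 2980 K.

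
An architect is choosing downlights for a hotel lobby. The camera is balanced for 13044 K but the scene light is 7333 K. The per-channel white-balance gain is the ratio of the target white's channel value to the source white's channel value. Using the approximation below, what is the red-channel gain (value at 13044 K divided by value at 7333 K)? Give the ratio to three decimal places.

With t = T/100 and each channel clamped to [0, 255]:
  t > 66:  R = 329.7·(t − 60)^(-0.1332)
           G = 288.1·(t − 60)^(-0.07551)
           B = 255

0.801

At 7333 K (t = 73.33):
  R = 329.7·(73.33 − 60)^(-0.1332) = 329.7·13.33^(-0.1332) = 329.7·0.70823 = 233.503.
At 13044 K (t = 130.44):
  R = 329.7·(130.44 − 60)^(-0.1332) = 329.7·70.44^(-0.1332) = 329.7·0.56738 = 187.064.
Gain = 187.064 / 233.503 = 0.8011 → 0.801.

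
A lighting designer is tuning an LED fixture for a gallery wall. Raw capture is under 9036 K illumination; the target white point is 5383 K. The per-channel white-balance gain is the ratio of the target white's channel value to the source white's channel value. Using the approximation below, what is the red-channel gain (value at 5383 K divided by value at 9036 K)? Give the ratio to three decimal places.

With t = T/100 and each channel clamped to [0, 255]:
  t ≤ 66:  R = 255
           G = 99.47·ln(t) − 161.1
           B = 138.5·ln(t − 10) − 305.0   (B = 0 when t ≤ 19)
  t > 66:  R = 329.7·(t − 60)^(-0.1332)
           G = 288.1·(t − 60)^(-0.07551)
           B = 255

1.219

At 9036 K (t = 90.36):
  R = 329.7·(90.36 − 60)^(-0.1332) = 329.7·30.36^(-0.1332) = 329.7·0.63468 = 209.255.
At 5383 K (t = 53.83):
  R = 255 by definition for t ≤ 66.
Gain = 255.000 / 209.255 = 1.2186 → 1.219.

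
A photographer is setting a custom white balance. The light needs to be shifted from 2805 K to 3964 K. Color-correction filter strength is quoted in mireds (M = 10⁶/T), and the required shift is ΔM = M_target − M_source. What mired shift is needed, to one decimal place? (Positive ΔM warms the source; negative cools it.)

-104.2 mireds

M_source = 10⁶/2805 = 356.506; M_target = 10⁶/3964 = 252.270.
ΔM = 252.270 − 356.506 = -104.236 → -104.2 mireds, a cooling shift.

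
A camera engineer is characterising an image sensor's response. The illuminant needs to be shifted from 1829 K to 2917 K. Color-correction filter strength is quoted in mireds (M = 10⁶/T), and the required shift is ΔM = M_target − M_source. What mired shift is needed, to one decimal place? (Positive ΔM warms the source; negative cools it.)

-203.9 mireds

M_source = 10⁶/1829 = 546.747; M_target = 10⁶/2917 = 342.818.
ΔM = 342.818 − 546.747 = -203.929 → -203.9 mireds, a cooling shift.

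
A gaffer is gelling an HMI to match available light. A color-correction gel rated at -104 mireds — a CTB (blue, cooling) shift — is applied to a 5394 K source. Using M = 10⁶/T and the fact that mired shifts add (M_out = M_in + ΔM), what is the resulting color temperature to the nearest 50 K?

12300 K

M_in = 10⁶/5394 = 185.39 mireds.
M_out = 185.39 + (-104) = 81.39 mireds.
T_out = 10⁶/81.39 = 12286.3 K → 12300 K.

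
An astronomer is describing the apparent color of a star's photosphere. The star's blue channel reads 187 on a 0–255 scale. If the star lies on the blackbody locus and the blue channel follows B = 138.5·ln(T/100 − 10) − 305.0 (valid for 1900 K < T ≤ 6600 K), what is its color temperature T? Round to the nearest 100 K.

4500 K

ln(t − 10) = (187 + 305.0) / 138.5 = 3.5523.
t − 10 = e^3.5523 = 34.895, so t = 44.895.
T = 100·t = 4490 K → 4500 K to the nearest 100 K.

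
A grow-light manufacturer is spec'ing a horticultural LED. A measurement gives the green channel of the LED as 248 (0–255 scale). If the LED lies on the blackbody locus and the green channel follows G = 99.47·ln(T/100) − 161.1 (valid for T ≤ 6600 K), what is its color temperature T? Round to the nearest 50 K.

ln t = (248 + 161.1) / 99.47 = 4.1128.
t = e^4.1128 = 61.117.
T = 100·t = 6112 K → 6100 K to the nearest 50 K.

6100 K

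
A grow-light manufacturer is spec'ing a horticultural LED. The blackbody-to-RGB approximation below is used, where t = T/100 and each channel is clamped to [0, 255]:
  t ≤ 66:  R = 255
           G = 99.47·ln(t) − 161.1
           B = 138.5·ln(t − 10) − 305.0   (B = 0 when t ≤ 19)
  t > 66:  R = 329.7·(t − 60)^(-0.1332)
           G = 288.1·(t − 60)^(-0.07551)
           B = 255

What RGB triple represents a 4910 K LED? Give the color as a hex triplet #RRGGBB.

t = 4910/100 = 49.1; the t ≤ 66 branch applies.
R = 255 by definition for t ≤ 66.
G = 99.47·ln 49.1 − 161.1 = 99.47·3.8939 − 161.1 = 226.222.
B = 138.5·ln(49.1 − 10) − 305.0 = 138.5·ln 39.1 − 305.0 = 138.5·3.6661 − 305.0 = 202.758.
Rounded: (255, 226, 203).
In hex: #FFE2CB.

#FFE2CB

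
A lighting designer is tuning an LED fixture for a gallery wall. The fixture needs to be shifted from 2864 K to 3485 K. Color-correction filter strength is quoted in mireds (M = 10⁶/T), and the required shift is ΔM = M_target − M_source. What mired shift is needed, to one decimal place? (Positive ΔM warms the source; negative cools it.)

M_source = 10⁶/2864 = 349.162; M_target = 10⁶/3485 = 286.944.
ΔM = 286.944 − 349.162 = -62.218 → -62.2 mireds, a cooling shift.

-62.2 mireds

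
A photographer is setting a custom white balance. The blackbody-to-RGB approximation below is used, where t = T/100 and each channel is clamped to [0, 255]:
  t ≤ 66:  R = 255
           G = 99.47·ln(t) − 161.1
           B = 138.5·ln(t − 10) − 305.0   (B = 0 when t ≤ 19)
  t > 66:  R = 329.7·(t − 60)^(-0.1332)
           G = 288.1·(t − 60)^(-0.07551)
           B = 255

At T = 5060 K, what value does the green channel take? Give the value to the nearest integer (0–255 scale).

t = 5060/100 = 50.6; the t ≤ 66 branch applies.
G = 99.47·ln 50.6 − 161.1 = 99.47·3.9240 − 161.1 = 229.215.
Rounded: 229.

229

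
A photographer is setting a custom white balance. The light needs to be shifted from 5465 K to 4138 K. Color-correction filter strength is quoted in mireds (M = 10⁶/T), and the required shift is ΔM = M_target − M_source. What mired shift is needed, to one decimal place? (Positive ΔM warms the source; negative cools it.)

+58.7 mireds

M_source = 10⁶/5465 = 182.983; M_target = 10⁶/4138 = 241.663.
ΔM = 241.663 − 182.983 = 58.680 → +58.7 mireds, a warming shift.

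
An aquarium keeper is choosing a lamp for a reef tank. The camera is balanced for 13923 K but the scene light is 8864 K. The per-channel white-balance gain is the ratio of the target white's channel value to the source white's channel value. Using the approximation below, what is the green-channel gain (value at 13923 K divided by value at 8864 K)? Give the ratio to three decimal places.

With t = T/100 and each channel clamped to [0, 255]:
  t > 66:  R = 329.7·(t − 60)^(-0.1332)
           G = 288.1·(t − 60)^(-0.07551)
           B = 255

0.926

At 8864 K (t = 88.64):
  G = 288.1·(88.64 − 60)^(-0.07551) = 288.1·28.64^(-0.07551) = 288.1·0.77622 = 223.629.
At 13923 K (t = 139.23):
  G = 288.1·(139.23 − 60)^(-0.07551) = 288.1·79.23^(-0.07551) = 288.1·0.71881 = 207.090.
Gain = 207.090 / 223.629 = 0.9260 → 0.926.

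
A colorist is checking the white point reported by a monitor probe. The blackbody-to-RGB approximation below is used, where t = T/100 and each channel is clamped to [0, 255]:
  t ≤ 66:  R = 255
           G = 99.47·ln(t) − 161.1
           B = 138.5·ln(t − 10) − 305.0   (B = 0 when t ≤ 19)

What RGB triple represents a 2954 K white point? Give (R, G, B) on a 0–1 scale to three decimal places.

t = 2954/100 = 29.54; the t ≤ 66 branch applies.
R = 255 by definition for t ≤ 66.
G = 99.47·ln 29.54 − 161.1 = 99.47·3.3857 − 161.1 = 175.680.
B = 138.5·ln(29.54 − 10) − 305.0 = 138.5·ln 19.54 − 305.0 = 138.5·2.9725 − 305.0 = 106.686.
Dividing each by 255: (1.0000, 0.6889, 0.4184) → (1.000, 0.689, 0.418).

(1.000, 0.689, 0.418)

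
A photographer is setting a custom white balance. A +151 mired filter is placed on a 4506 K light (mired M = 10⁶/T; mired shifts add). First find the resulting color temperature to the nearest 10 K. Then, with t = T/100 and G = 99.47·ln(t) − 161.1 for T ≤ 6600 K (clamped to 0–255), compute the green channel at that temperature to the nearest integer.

M_in = 10⁶/4506 = 221.93; M_out = 221.93 + (+151) = 372.93.
T_out = 10⁶/372.93 = 2681.5 K → 2680 K; t = 26.8.
G = 99.47·ln 26.8 − 161.1 = 99.47·3.2884 − 161.1 = 165.997.
Rounded: 166.

166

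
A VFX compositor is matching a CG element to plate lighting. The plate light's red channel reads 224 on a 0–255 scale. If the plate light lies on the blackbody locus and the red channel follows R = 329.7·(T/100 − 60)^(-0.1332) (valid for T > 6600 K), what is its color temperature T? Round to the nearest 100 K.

7800 K

(t − 60)^(-0.1332) = 224/329.7 = 0.67941.
t − 60 = 0.67941^(1/-0.1332) = 0.67941^(-7.508) = 18.209, so t = 78.209.
T = 100·t = 7821 K → 7800 K to the nearest 100 K.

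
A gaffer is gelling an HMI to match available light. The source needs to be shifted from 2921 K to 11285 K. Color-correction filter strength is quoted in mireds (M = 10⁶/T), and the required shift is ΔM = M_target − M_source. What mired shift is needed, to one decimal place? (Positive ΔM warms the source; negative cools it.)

M_source = 10⁶/2921 = 342.349; M_target = 10⁶/11285 = 88.613.
ΔM = 88.613 − 342.349 = -253.735 → -253.7 mireds, a cooling shift.

-253.7 mireds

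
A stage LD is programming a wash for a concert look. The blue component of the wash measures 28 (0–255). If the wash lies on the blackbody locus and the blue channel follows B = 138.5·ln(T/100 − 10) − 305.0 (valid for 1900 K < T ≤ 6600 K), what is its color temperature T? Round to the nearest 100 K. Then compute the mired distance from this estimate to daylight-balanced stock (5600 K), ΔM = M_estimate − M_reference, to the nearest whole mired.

ln(t − 10) = (28 + 305.0) / 138.5 = 2.4043.
t − 10 = e^2.4043 = 11.071, so t = 21.071.
T = 100·t = 2107 K → 2100 K to the nearest 100 K.
M_estimate = 10⁶/2100 = 476.19; M_reference = 10⁶/5600 = 178.57.
ΔM = 476.19 − 178.57 = 297.62 → +298 mireds.

+298 mireds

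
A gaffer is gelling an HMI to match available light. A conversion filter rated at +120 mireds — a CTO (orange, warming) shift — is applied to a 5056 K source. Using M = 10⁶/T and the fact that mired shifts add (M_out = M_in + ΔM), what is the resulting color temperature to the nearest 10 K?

M_in = 10⁶/5056 = 197.78 mireds.
M_out = 197.78 + (+120) = 317.78 mireds.
T_out = 10⁶/317.78 = 3146.8 K → 3150 K.

3150 K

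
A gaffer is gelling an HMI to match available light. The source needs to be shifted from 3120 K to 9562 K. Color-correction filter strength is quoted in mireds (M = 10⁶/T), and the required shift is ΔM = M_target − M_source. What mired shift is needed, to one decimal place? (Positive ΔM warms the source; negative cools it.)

M_source = 10⁶/3120 = 320.513; M_target = 10⁶/9562 = 104.581.
ΔM = 104.581 − 320.513 = -215.932 → -215.9 mireds, a cooling shift.

-215.9 mireds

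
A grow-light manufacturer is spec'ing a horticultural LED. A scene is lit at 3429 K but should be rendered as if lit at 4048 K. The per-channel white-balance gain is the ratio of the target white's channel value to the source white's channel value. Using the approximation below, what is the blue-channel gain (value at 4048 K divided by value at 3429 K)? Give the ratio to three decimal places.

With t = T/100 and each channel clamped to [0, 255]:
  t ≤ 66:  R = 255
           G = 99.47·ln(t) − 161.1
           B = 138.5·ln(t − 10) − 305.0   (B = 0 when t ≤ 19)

1.230

At 3429 K (t = 34.29):
  B = 138.5·ln(34.29 − 10) − 305.0 = 138.5·ln 24.29 − 305.0 = 138.5·3.1901 − 305.0 = 136.824.
At 4048 K (t = 40.48):
  B = 138.5·ln(40.48 − 10) − 305.0 = 138.5·ln 30.48 − 305.0 = 138.5·3.4171 − 305.0 = 168.264.
Gain = 168.264 / 136.824 = 1.2298 → 1.230.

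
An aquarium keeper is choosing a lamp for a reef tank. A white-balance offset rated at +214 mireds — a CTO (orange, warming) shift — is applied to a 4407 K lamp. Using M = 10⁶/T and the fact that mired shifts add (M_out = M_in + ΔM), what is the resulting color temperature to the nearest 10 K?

M_in = 10⁶/4407 = 226.91 mireds.
M_out = 226.91 + (+214) = 440.91 mireds.
T_out = 10⁶/440.91 = 2268.0 K → 2270 K.

2270 K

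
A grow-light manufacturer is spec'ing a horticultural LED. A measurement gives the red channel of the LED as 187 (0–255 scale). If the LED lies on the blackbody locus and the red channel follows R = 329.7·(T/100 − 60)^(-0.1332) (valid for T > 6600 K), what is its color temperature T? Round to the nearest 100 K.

13100 K

(t − 60)^(-0.1332) = 187/329.7 = 0.56718.
t − 60 = 0.56718^(1/-0.1332) = 0.56718^(-7.508) = 70.620, so t = 130.620.
T = 100·t = 13062 K → 13100 K to the nearest 100 K.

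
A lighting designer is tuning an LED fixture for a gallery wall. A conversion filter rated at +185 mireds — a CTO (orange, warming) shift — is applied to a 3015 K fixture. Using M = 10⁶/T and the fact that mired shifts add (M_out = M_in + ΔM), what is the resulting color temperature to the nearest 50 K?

M_in = 10⁶/3015 = 331.67 mireds.
M_out = 331.67 + (+185) = 516.67 mireds.
T_out = 10⁶/516.67 = 1935.5 K → 1950 K.

1950 K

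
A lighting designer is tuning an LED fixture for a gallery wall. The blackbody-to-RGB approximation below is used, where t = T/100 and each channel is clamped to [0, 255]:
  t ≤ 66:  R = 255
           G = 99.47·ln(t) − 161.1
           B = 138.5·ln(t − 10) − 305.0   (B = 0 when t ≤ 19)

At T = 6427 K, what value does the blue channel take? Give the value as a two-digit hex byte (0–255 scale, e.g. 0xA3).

t = 6427/100 = 64.27; the t ≤ 66 branch applies.
B = 138.5·ln(64.27 − 10) − 305.0 = 138.5·ln 54.27 − 305.0 = 138.5·3.9940 − 305.0 = 248.165.
Rounded: 248; in hex, 0xF8.

0xF8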